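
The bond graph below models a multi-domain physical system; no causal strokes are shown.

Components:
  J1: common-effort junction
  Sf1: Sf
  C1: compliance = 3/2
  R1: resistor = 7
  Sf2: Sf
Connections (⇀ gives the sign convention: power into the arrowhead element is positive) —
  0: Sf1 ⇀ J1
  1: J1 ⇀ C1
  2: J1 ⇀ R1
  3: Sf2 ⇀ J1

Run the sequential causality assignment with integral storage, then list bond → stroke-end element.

b0 stroke→Sf1
b1 stroke→J1
b2 stroke→R1
b3 stroke→Sf2

b0 stroke at Sf1  (Sf1 (Sf) sets flow on bond)
b3 stroke at Sf2  (Sf2 fixes flow; stroke at Sf2)
b1 stroke at J1  (C1 outputs effort q/C1)
b2 stroke at R1  (common-e at J1 fixed by 1)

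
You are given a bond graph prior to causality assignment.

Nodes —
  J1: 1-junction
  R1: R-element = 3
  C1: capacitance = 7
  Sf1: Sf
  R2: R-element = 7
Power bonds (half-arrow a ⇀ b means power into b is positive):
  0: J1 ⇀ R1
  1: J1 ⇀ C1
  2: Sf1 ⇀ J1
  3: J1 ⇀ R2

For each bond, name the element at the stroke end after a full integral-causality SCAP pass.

β0 →J1
β1 →J1
β2 →Sf1
β3 →J1

bond 2 |Sf1  (Sf1 fixes flow; stroke at Sf1)
bond 0 |J1  (common-f at J1 fixed by 2)
bond 1 |J1  (J1 flow already set via bond 2)
bond 3 |J1  (1-jn J1 has f-setter on 2)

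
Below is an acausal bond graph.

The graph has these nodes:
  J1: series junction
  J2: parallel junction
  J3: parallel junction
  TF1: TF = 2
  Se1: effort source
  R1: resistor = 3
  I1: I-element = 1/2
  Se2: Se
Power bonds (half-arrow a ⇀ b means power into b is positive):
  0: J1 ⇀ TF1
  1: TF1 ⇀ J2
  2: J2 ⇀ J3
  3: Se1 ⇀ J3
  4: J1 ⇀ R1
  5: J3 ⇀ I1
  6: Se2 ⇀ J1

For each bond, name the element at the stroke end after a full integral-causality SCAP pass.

bond 0 stroke→J1
bond 1 stroke→TF1
bond 2 stroke→J2
bond 3 stroke→J3
bond 4 stroke→R1
bond 5 stroke→I1
bond 6 stroke→J1

b3 stroke→J3  (Se1: effort source, stroke at far end)
b6 stroke→J1  (Se2: effort source, stroke at far end)
b2 stroke→J2  (J3 effort already set via bond 3)
b5 stroke→I1  (common-e at J3 fixed by 3)
b1 stroke→TF1  (J2: bond 2 brought effort, rest push out)
b0 stroke→J1  (through TF1, causality passes straight; one stroke at TF1)
b4 stroke→R1  (closing 1-jn rule on J1)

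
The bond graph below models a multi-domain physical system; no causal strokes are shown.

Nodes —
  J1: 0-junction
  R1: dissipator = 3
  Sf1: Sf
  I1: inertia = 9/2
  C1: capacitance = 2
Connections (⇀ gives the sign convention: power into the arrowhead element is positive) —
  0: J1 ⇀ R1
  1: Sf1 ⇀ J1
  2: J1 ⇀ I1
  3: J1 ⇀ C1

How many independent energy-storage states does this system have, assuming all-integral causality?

#1 |Sf1  (Sf1: flow source, stroke at near end)
#2 |I1  (I1 outputs flow p/I1)
#3 |J1  (C1 outputs effort q/C1)
#0 |R1  (J1: bond 3 brought effort, rest push out)

2  (C1, I1 all integral)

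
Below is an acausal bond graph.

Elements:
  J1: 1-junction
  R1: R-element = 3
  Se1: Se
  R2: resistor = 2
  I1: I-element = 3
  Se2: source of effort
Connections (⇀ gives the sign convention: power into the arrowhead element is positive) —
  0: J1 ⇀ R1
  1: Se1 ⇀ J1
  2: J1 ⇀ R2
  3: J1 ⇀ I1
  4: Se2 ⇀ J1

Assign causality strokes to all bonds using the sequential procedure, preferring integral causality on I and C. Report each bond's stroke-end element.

b1 |J1  (source Se1 imposes e)
b4 |J1  (Se2 fixes effort; stroke away)
b3 |I1  (I1 integral (f out))
b0 |J1  (J1 flow already set via bond 3)
b2 |J1  (J1: bond 3 brought flow, rest push out)

b0 →J1
b1 →J1
b2 →J1
b3 →I1
b4 →J1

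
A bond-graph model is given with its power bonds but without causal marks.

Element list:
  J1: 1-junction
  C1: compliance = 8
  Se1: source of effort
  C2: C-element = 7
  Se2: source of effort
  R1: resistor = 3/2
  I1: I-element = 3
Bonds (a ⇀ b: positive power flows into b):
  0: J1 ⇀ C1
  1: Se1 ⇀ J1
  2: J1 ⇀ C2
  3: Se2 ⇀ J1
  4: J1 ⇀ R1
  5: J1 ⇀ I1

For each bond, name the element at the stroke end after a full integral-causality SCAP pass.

#0 stroke→J1
#1 stroke→J1
#2 stroke→J1
#3 stroke→J1
#4 stroke→J1
#5 stroke→I1

b1 stroke→J1  (source Se1 imposes e)
b3 stroke→J1  (Se2: effort source, stroke at far end)
b0 stroke→J1  (C1 outputs effort q/C1)
b2 stroke→J1  (C2 integral (e out))
b5 stroke→I1  (I1 outputs flow p/I1)
b4 stroke→J1  (J1 flow already set via bond 5)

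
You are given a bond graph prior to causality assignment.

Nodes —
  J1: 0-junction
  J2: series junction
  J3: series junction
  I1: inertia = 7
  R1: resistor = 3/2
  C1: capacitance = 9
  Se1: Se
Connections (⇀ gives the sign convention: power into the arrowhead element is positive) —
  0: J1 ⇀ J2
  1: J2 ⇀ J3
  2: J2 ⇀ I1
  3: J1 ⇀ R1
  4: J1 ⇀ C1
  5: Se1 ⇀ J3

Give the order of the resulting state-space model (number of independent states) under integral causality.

2  (C1, I1 all integral)

b5 stroke at J3  (Se1 fixes effort; stroke away)
b1 stroke at J2  (only one flow-in slot at J3)
b2 stroke at I1  (I1: I, integral causality)
b0 stroke at J2  (J2: bond 2 brought flow, rest push out)
b4 stroke at J1  (prefer integral on C1)
b3 stroke at R1  (J1 effort already set via bond 4)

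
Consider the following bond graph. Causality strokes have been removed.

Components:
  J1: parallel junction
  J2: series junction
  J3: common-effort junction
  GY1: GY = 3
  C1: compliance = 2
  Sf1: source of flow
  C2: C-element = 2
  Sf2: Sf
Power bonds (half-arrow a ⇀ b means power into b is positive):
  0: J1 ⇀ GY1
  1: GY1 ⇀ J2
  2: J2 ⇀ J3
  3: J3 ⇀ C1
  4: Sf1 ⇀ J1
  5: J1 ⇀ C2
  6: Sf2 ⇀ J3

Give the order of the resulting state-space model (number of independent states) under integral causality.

2  (C1, C2 all integral)

β4 stroke→Sf1  (Sf1: flow source, stroke at near end)
β6 stroke→Sf2  (Sf2: flow source, stroke at near end)
β3 stroke→J3  (C1 outputs effort q/C1)
β2 stroke→J2  (J3: bond 3 brought effort, rest push out)
β1 stroke→GY1  (closing 1-jn rule on J2)
β0 stroke→GY1  (GY1: gyrator matches bond 1)
β5 stroke→J1  (J1 needs exactly one e-in)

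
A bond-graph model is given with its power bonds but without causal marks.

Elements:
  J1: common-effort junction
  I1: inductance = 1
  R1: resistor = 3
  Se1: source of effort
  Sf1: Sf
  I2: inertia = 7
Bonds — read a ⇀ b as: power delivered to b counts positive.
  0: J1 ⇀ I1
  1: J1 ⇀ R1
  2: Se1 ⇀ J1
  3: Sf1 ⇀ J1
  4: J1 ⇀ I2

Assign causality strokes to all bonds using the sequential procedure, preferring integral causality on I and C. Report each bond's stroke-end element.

β2 →J1  (source Se1 imposes e)
β3 →Sf1  (source Sf1 imposes f)
β0 →I1  (common-e at J1 fixed by 2)
β1 →R1  (J1: bond 2 brought effort, rest push out)
β4 →I2  (common-e at J1 fixed by 2)

#0 →I1
#1 →R1
#2 →J1
#3 →Sf1
#4 →I2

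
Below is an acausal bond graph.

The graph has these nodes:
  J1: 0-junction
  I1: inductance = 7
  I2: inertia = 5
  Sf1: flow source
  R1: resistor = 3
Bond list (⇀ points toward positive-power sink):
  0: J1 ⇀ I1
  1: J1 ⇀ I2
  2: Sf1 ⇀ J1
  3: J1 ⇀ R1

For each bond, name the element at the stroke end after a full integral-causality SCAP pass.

β2 stroke→Sf1  (Sf1 fixes flow; stroke at Sf1)
β0 stroke→I1  (I1 integral (f out))
β1 stroke→I2  (I2: I, integral causality)
β3 stroke→J1  (J1: last free bond brings effort in)

#0 stroke→I1
#1 stroke→I2
#2 stroke→Sf1
#3 stroke→J1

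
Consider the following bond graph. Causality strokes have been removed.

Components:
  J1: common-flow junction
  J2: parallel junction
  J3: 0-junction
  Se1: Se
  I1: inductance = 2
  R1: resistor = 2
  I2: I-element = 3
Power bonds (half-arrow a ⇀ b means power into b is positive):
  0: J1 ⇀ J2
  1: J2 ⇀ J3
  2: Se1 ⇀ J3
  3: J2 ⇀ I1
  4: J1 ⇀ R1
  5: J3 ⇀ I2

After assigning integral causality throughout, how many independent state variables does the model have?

2  (I1, I2 all integral)

β2 stroke at J3  (Se1 fixes effort; stroke away)
β1 stroke at J2  (J3 effort already set via bond 2)
β5 stroke at I2  (common-e at J3 fixed by 2)
β0 stroke at J1  (J2 effort already set via bond 1)
β3 stroke at I1  (common-e at J2 fixed by 1)
β4 stroke at R1  (J1: last free bond brings flow in)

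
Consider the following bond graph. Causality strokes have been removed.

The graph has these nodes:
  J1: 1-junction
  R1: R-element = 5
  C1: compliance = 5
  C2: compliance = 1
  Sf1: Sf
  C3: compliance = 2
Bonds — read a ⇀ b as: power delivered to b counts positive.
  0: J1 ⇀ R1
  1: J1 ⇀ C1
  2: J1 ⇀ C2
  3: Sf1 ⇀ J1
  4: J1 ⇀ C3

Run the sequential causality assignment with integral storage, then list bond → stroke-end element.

bond 3 →Sf1  (Sf1 (Sf) sets flow on bond)
bond 0 →J1  (common-f at J1 fixed by 3)
bond 1 →J1  (common-f at J1 fixed by 3)
bond 2 →J1  (common-f at J1 fixed by 3)
bond 4 →J1  (J1: bond 3 brought flow, rest push out)

b0 →J1
b1 →J1
b2 →J1
b3 →Sf1
b4 →J1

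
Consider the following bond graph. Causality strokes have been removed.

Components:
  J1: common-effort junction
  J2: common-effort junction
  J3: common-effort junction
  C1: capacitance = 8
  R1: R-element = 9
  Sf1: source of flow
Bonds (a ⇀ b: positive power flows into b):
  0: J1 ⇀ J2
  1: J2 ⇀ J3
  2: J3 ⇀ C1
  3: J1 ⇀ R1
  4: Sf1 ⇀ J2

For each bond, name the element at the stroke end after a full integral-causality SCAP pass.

#0 stroke at J1
#1 stroke at J2
#2 stroke at J3
#3 stroke at R1
#4 stroke at Sf1

b4 stroke→Sf1  (Sf1 (Sf) sets flow on bond)
b2 stroke→J3  (C1 integral (e out))
b1 stroke→J2  (0-jn J3 has e-setter on 2)
b0 stroke→J1  (J2: bond 1 brought effort, rest push out)
b3 stroke→R1  (0-jn J1 has e-setter on 0)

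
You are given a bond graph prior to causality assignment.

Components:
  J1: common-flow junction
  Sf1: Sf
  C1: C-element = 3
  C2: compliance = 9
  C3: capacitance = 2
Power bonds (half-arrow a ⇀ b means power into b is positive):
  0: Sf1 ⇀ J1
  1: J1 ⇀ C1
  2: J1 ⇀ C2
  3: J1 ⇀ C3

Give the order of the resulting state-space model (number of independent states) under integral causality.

3  (C1, C2, C3 all integral)

b0 stroke at Sf1  (Sf1 (Sf) sets flow on bond)
b1 stroke at J1  (J1 flow already set via bond 0)
b2 stroke at J1  (common-f at J1 fixed by 0)
b3 stroke at J1  (J1: bond 0 brought flow, rest push out)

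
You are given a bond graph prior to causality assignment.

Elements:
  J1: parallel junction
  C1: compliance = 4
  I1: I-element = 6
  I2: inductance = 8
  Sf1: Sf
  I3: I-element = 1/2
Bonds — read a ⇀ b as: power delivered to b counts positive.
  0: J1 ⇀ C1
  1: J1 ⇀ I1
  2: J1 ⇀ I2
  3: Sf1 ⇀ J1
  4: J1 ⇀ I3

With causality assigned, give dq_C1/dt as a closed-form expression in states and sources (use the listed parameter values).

dq_C1/dt = F_Sf1 - p_I1/6 - p_I2/8 - 2*p_I3

b3 stroke→Sf1  (Sf1: flow source, stroke at near end)
b0 stroke→J1  (C1: C, integral causality)
b1 stroke→I1  (J1: bond 0 brought effort, rest push out)
b2 stroke→I2  (J1 effort already set via bond 0)
b4 stroke→I3  (0-jn J1 has e-setter on 0)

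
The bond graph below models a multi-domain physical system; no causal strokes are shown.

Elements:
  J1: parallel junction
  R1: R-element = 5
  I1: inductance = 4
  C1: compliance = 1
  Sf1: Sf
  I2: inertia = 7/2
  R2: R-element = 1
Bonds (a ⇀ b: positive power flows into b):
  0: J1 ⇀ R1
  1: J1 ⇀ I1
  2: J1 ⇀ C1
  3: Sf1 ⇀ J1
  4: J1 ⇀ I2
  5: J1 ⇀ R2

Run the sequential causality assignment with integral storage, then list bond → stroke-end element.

b0 |R1
b1 |I1
b2 |J1
b3 |Sf1
b4 |I2
b5 |R2

β3 stroke at Sf1  (source Sf1 imposes f)
β1 stroke at I1  (I1 integral (f out))
β2 stroke at J1  (C1: C, integral causality)
β0 stroke at R1  (J1: bond 2 brought effort, rest push out)
β4 stroke at I2  (J1: bond 2 brought effort, rest push out)
β5 stroke at R2  (0-jn J1 has e-setter on 2)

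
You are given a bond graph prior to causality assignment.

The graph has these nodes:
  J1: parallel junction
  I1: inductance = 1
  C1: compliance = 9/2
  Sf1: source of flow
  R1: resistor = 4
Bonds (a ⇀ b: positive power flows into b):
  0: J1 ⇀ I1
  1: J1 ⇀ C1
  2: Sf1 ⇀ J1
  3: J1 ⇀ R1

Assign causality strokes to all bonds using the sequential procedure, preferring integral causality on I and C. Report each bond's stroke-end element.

b2 stroke at Sf1  (Sf1 fixes flow; stroke at Sf1)
b0 stroke at I1  (I1 integral (f out))
b1 stroke at J1  (C1 integral (e out))
b3 stroke at R1  (common-e at J1 fixed by 1)

β0 →I1
β1 →J1
β2 →Sf1
β3 →R1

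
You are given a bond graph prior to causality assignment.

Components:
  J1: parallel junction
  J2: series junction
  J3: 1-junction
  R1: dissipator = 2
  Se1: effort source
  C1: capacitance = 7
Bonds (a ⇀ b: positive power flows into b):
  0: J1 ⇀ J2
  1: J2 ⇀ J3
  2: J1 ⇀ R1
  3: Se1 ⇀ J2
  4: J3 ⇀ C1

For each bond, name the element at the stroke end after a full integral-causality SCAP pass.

β3 |J2  (source Se1 imposes e)
β4 |J3  (prefer integral on C1)
β1 |J2  (only one flow-in slot at J3)
β0 |J1  (closing 1-jn rule on J2)
β2 |R1  (J1 effort already set via bond 0)

β0 stroke at J1
β1 stroke at J2
β2 stroke at R1
β3 stroke at J2
β4 stroke at J3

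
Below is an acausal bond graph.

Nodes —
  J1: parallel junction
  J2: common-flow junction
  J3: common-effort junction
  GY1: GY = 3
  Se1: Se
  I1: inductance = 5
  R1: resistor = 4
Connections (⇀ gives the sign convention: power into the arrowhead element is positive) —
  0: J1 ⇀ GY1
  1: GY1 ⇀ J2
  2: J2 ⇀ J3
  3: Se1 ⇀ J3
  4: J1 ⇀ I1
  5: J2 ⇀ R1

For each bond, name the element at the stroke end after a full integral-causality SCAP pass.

bond 0 stroke at J1
bond 1 stroke at J2
bond 2 stroke at J2
bond 3 stroke at J3
bond 4 stroke at I1
bond 5 stroke at R1

β3 |J3  (Se1 fixes effort; stroke away)
β2 |J2  (J3: bond 3 brought effort, rest push out)
β4 |I1  (I1 outputs flow p/I1)
β0 |J1  (J1: last free bond brings effort in)
β1 |J2  (GY1 both-in/both-out from 0)
β5 |R1  (closing 1-jn rule on J2)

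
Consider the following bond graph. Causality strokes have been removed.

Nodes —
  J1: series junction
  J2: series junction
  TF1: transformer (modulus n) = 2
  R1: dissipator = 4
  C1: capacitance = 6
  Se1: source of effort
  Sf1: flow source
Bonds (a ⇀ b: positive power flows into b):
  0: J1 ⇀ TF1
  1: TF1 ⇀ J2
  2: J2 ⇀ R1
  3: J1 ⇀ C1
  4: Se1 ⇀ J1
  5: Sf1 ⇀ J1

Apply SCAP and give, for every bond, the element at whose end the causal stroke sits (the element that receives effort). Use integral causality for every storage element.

β0 →J1
β1 →TF1
β2 →J2
β3 →J1
β4 →J1
β5 →Sf1

#4 stroke at J1  (Se1 (Se) sets effort on bond)
#5 stroke at Sf1  (Sf1 fixes flow; stroke at Sf1)
#0 stroke at J1  (J1 flow already set via bond 5)
#3 stroke at J1  (J1 flow already set via bond 5)
#1 stroke at TF1  (through TF1, causality passes straight; one stroke at TF1)
#2 stroke at J2  (J2 flow already set via bond 1)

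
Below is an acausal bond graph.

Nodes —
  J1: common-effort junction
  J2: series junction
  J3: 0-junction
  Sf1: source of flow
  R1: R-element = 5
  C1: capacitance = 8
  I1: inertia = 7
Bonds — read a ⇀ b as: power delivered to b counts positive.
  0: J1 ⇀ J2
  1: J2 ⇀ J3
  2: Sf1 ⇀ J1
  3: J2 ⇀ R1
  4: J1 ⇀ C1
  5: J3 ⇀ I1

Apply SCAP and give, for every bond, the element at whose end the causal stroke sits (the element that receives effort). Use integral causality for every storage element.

β0 stroke→J2
β1 stroke→J3
β2 stroke→Sf1
β3 stroke→J2
β4 stroke→J1
β5 stroke→I1

bond 2 stroke at Sf1  (Sf1 (Sf) sets flow on bond)
bond 4 stroke at J1  (prefer integral on C1)
bond 0 stroke at J2  (0-jn J1 has e-setter on 4)
bond 5 stroke at I1  (I1 integral (f out))
bond 1 stroke at J3  (only one effort-in slot at J3)
bond 3 stroke at J2  (1-jn J2 has f-setter on 1)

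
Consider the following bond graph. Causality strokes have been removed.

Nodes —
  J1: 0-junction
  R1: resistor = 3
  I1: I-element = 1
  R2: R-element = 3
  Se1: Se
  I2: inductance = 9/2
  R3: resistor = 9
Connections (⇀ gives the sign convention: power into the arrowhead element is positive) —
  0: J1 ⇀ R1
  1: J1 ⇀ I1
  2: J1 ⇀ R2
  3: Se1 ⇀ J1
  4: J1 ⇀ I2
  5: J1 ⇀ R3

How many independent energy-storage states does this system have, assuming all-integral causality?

b3 stroke at J1  (Se1 fixes effort; stroke away)
b0 stroke at R1  (J1 effort already set via bond 3)
b1 stroke at I1  (J1 effort already set via bond 3)
b2 stroke at R2  (J1 effort already set via bond 3)
b4 stroke at I2  (J1: bond 3 brought effort, rest push out)
b5 stroke at R3  (common-e at J1 fixed by 3)

2  (I1, I2 all integral)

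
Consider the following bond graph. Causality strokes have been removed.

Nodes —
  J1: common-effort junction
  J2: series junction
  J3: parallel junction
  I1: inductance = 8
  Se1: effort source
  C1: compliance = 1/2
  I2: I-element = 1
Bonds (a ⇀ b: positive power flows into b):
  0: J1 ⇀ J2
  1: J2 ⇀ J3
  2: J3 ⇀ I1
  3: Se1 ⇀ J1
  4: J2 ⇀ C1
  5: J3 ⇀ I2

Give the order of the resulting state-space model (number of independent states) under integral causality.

b3 stroke→J1  (Se1 (Se) sets effort on bond)
b0 stroke→J2  (0-jn J1 has e-setter on 3)
b2 stroke→I1  (I1 integral (f out))
b4 stroke→J2  (prefer integral on C1)
b1 stroke→J3  (J2: last free bond brings flow in)
b5 stroke→I2  (J3 effort already set via bond 1)

3  (C1, I1, I2 all integral)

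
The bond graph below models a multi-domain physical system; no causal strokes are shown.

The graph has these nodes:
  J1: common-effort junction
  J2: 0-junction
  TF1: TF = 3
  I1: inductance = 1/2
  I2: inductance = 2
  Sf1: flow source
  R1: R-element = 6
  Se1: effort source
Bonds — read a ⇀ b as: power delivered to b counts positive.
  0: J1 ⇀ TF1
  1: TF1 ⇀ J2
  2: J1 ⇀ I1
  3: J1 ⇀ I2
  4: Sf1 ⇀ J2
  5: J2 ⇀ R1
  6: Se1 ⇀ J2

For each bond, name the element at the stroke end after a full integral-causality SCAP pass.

#4 stroke at Sf1  (Sf1: flow source, stroke at near end)
#6 stroke at J2  (Se1: effort source, stroke at far end)
#1 stroke at TF1  (common-e at J2 fixed by 6)
#5 stroke at R1  (J2: bond 6 brought effort, rest push out)
#0 stroke at J1  (TF1 one-in-one-out from 1)
#2 stroke at I1  (J1: bond 0 brought effort, rest push out)
#3 stroke at I2  (J1: bond 0 brought effort, rest push out)

bond 0 stroke→J1
bond 1 stroke→TF1
bond 2 stroke→I1
bond 3 stroke→I2
bond 4 stroke→Sf1
bond 5 stroke→R1
bond 6 stroke→J2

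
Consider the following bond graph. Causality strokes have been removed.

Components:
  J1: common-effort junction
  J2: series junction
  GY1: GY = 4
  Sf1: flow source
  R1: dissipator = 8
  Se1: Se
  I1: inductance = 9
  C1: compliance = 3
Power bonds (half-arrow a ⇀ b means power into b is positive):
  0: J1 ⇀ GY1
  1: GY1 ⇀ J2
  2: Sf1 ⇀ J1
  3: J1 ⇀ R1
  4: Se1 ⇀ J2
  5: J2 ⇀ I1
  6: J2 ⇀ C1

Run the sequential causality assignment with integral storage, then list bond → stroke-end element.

β2 stroke→Sf1  (Sf1 fixes flow; stroke at Sf1)
β4 stroke→J2  (Se1 (Se) sets effort on bond)
β5 stroke→I1  (I1 outputs flow p/I1)
β1 stroke→J2  (J2: bond 5 brought flow, rest push out)
β6 stroke→J2  (J2: bond 5 brought flow, rest push out)
β0 stroke→J1  (GY GY1: same side as bond 1)
β3 stroke→R1  (J1: bond 0 brought effort, rest push out)

b0 stroke→J1
b1 stroke→J2
b2 stroke→Sf1
b3 stroke→R1
b4 stroke→J2
b5 stroke→I1
b6 stroke→J2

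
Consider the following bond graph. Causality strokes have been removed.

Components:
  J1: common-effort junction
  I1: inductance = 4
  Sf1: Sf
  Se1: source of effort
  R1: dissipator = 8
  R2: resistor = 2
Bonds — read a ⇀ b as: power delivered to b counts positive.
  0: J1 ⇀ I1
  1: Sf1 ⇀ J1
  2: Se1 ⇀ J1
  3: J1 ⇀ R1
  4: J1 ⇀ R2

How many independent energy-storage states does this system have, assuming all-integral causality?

1  (I1 all integral)

#1 |Sf1  (Sf1 fixes flow; stroke at Sf1)
#2 |J1  (Se1 fixes effort; stroke away)
#0 |I1  (J1: bond 2 brought effort, rest push out)
#3 |R1  (J1 effort already set via bond 2)
#4 |R2  (common-e at J1 fixed by 2)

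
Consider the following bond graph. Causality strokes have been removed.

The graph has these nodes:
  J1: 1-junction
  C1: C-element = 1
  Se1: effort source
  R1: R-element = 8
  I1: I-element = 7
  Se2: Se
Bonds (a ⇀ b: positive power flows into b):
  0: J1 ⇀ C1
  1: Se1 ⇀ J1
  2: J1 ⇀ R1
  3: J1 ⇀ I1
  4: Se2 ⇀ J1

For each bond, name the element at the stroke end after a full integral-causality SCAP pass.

b1 stroke at J1  (source Se1 imposes e)
b4 stroke at J1  (Se2 fixes effort; stroke away)
b0 stroke at J1  (prefer integral on C1)
b3 stroke at I1  (I1 integral (f out))
b2 stroke at J1  (1-jn J1 has f-setter on 3)

#0 →J1
#1 →J1
#2 →J1
#3 →I1
#4 →J1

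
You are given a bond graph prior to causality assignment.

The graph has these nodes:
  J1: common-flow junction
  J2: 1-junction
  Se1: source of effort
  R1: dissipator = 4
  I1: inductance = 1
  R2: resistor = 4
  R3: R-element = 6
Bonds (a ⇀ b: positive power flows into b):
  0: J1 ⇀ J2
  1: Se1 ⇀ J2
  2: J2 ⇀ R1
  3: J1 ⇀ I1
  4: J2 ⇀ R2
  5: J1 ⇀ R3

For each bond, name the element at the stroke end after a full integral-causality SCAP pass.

β1 stroke→J2  (Se1: effort source, stroke at far end)
β3 stroke→I1  (prefer integral on I1)
β0 stroke→J1  (1-jn J1 has f-setter on 3)
β5 stroke→J1  (1-jn J1 has f-setter on 3)
β2 stroke→J2  (J2 flow already set via bond 0)
β4 stroke→J2  (J2 flow already set via bond 0)

β0 stroke→J1
β1 stroke→J2
β2 stroke→J2
β3 stroke→I1
β4 stroke→J2
β5 stroke→J1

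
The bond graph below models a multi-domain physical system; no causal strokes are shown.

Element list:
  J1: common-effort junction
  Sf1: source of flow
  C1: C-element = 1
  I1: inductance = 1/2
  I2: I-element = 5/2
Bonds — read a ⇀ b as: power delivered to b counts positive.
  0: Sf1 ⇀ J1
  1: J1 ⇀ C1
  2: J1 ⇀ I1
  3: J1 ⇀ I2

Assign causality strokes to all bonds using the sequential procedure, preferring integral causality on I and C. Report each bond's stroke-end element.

bond 0 stroke→Sf1  (Sf1 fixes flow; stroke at Sf1)
bond 1 stroke→J1  (C1 outputs effort q/C1)
bond 2 stroke→I1  (common-e at J1 fixed by 1)
bond 3 stroke→I2  (0-jn J1 has e-setter on 1)

β0 →Sf1
β1 →J1
β2 →I1
β3 →I2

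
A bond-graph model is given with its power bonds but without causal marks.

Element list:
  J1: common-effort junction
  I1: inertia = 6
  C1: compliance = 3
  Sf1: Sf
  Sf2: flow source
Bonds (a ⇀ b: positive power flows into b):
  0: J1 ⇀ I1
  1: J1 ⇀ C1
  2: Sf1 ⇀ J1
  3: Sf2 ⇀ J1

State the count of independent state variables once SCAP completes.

2  (C1, I1 all integral)

bond 2 stroke→Sf1  (Sf1 (Sf) sets flow on bond)
bond 3 stroke→Sf2  (Sf2 fixes flow; stroke at Sf2)
bond 0 stroke→I1  (I1: I, integral causality)
bond 1 stroke→J1  (J1 needs exactly one e-in)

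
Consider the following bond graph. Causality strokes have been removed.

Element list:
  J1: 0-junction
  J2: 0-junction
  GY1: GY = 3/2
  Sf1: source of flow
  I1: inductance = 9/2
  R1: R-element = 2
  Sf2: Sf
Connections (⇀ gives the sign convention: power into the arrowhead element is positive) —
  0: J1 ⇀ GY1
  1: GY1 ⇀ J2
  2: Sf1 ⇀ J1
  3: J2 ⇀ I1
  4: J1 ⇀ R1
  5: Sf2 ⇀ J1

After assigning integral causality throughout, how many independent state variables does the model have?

1  (I1 all integral)

b2 stroke at Sf1  (Sf1 fixes flow; stroke at Sf1)
b5 stroke at Sf2  (Sf2 fixes flow; stroke at Sf2)
b3 stroke at I1  (prefer integral on I1)
b1 stroke at J2  (J2 needs exactly one e-in)
b0 stroke at J1  (through GY1, causality inverts; strokes same side of GY1)
b4 stroke at R1  (J1: bond 0 brought effort, rest push out)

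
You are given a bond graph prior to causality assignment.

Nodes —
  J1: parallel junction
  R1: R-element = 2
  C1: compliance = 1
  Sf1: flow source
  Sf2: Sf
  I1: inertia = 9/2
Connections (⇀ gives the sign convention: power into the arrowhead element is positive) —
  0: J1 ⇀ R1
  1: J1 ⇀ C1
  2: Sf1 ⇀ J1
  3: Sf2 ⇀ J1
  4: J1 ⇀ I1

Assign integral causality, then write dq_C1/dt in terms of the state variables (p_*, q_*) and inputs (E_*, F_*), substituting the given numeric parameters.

dq_C1/dt = F_Sf1 + F_Sf2 - 2*p_I1/9 - q_C1/2

β2 →Sf1  (Sf1 (Sf) sets flow on bond)
β3 →Sf2  (Sf2: flow source, stroke at near end)
β1 →J1  (prefer integral on C1)
β0 →R1  (J1 effort already set via bond 1)
β4 →I1  (common-e at J1 fixed by 1)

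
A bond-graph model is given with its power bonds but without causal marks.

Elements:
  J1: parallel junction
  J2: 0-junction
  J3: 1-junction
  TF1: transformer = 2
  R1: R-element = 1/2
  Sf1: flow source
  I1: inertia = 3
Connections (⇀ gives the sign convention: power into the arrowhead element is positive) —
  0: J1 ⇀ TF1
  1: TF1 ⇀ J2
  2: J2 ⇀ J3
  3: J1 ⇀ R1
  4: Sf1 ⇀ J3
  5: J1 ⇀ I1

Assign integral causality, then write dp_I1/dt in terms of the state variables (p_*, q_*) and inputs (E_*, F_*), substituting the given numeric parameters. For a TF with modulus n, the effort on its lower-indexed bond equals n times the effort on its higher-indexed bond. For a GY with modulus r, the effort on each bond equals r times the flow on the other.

β4 stroke at Sf1  (Sf1 fixes flow; stroke at Sf1)
β2 stroke at J3  (1-jn J3 has f-setter on 4)
β1 stroke at J2  (only one effort-in slot at J2)
β0 stroke at TF1  (through TF1, causality passes straight; one stroke at TF1)
β5 stroke at I1  (I1 outputs flow p/I1)
β3 stroke at J1  (J1: last free bond brings effort in)

dp_I1/dt = -F_Sf1/4 - p_I1/6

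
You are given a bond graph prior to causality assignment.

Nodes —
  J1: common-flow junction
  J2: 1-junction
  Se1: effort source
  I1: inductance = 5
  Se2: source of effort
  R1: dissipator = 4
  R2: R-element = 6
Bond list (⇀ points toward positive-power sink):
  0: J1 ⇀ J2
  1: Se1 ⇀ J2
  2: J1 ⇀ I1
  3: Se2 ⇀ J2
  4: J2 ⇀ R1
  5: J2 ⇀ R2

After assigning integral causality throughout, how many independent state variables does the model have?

1  (I1 all integral)

b1 stroke at J2  (Se1 fixes effort; stroke away)
b3 stroke at J2  (Se2: effort source, stroke at far end)
b2 stroke at I1  (prefer integral on I1)
b0 stroke at J1  (common-f at J1 fixed by 2)
b4 stroke at J2  (J2 flow already set via bond 0)
b5 stroke at J2  (1-jn J2 has f-setter on 0)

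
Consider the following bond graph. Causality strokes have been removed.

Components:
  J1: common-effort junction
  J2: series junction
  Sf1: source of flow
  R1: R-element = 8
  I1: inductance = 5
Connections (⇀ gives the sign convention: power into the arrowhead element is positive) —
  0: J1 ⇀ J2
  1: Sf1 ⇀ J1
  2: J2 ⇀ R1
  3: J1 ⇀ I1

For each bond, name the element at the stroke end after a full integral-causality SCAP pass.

bond 0 stroke at J1
bond 1 stroke at Sf1
bond 2 stroke at J2
bond 3 stroke at I1

β1 stroke→Sf1  (Sf1 fixes flow; stroke at Sf1)
β3 stroke→I1  (prefer integral on I1)
β0 stroke→J1  (closing 0-jn rule on J1)
β2 stroke→J2  (1-jn J2 has f-setter on 0)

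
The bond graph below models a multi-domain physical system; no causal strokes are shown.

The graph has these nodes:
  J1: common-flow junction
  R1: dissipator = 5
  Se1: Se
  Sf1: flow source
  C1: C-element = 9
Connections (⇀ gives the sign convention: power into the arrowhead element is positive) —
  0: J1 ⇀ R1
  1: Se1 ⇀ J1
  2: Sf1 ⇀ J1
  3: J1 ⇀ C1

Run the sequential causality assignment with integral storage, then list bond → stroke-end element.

#1 stroke→J1  (source Se1 imposes e)
#2 stroke→Sf1  (Sf1 (Sf) sets flow on bond)
#0 stroke→J1  (J1: bond 2 brought flow, rest push out)
#3 stroke→J1  (J1 flow already set via bond 2)

bond 0 →J1
bond 1 →J1
bond 2 →Sf1
bond 3 →J1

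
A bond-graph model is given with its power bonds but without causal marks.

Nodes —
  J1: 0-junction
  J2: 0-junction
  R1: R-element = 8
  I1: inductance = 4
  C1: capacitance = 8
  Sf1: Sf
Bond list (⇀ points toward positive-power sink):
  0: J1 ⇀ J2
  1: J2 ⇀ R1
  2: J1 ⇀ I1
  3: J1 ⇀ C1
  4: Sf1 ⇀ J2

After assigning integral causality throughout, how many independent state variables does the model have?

b4 stroke at Sf1  (Sf1 fixes flow; stroke at Sf1)
b2 stroke at I1  (I1 integral (f out))
b3 stroke at J1  (prefer integral on C1)
b0 stroke at J2  (common-e at J1 fixed by 3)
b1 stroke at R1  (common-e at J2 fixed by 0)

2  (C1, I1 all integral)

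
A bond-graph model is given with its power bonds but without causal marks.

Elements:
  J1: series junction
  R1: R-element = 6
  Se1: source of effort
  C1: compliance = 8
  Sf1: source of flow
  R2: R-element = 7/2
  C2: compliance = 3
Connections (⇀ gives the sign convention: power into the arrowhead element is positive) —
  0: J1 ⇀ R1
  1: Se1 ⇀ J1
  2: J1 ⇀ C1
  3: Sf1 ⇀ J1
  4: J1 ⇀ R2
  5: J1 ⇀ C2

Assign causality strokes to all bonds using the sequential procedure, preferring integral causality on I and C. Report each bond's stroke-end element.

β0 stroke→J1
β1 stroke→J1
β2 stroke→J1
β3 stroke→Sf1
β4 stroke→J1
β5 stroke→J1

#1 stroke→J1  (Se1 fixes effort; stroke away)
#3 stroke→Sf1  (Sf1 fixes flow; stroke at Sf1)
#0 stroke→J1  (J1 flow already set via bond 3)
#2 stroke→J1  (1-jn J1 has f-setter on 3)
#4 stroke→J1  (J1 flow already set via bond 3)
#5 stroke→J1  (J1 flow already set via bond 3)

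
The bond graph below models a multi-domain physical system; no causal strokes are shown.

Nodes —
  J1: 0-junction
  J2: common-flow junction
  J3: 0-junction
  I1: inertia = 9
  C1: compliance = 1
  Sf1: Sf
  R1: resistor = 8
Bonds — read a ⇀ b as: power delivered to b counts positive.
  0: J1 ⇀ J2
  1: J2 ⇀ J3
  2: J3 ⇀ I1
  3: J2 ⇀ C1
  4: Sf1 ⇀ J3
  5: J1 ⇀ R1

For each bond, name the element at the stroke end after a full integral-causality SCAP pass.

b0 |J2
b1 |J3
b2 |I1
b3 |J2
b4 |Sf1
b5 |J1

#4 stroke at Sf1  (source Sf1 imposes f)
#2 stroke at I1  (I1 integral (f out))
#1 stroke at J3  (only one effort-in slot at J3)
#0 stroke at J2  (J2 flow already set via bond 1)
#3 stroke at J2  (common-f at J2 fixed by 1)
#5 stroke at J1  (J1: last free bond brings effort in)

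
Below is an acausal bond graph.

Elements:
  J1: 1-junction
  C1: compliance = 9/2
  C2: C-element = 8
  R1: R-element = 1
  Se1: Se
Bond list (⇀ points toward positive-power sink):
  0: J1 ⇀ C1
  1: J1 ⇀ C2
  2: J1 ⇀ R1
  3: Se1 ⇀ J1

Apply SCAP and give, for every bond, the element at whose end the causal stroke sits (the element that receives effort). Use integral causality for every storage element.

#3 →J1  (source Se1 imposes e)
#0 →J1  (C1 outputs effort q/C1)
#1 →J1  (C2 integral (e out))
#2 →R1  (J1 needs exactly one f-in)

b0 stroke→J1
b1 stroke→J1
b2 stroke→R1
b3 stroke→J1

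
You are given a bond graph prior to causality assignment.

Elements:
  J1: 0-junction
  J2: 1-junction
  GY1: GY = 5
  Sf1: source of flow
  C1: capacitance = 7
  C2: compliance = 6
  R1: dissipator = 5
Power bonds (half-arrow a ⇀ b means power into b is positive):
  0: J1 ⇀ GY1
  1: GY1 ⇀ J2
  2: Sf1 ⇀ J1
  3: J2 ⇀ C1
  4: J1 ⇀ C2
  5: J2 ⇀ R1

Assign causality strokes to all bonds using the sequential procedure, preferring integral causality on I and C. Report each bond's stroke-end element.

bond 2 →Sf1  (Sf1 fixes flow; stroke at Sf1)
bond 3 →J2  (C1: C, integral causality)
bond 4 →J1  (prefer integral on C2)
bond 0 →GY1  (J1 effort already set via bond 4)
bond 1 →GY1  (GY1: gyrator matches bond 0)
bond 5 →J2  (common-f at J2 fixed by 1)

#0 stroke→GY1
#1 stroke→GY1
#2 stroke→Sf1
#3 stroke→J2
#4 stroke→J1
#5 stroke→J2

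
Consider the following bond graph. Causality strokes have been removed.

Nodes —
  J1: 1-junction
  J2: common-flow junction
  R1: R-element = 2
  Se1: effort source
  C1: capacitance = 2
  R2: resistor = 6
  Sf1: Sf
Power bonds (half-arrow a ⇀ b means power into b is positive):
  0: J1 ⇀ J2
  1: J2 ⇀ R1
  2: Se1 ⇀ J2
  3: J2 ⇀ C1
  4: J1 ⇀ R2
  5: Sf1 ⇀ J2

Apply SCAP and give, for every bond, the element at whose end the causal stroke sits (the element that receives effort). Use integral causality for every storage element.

#2 |J2  (Se1 (Se) sets effort on bond)
#5 |Sf1  (source Sf1 imposes f)
#0 |J2  (J2 flow already set via bond 5)
#1 |J2  (1-jn J2 has f-setter on 5)
#3 |J2  (1-jn J2 has f-setter on 5)
#4 |J1  (J1: bond 0 brought flow, rest push out)

b0 stroke at J2
b1 stroke at J2
b2 stroke at J2
b3 stroke at J2
b4 stroke at J1
b5 stroke at Sf1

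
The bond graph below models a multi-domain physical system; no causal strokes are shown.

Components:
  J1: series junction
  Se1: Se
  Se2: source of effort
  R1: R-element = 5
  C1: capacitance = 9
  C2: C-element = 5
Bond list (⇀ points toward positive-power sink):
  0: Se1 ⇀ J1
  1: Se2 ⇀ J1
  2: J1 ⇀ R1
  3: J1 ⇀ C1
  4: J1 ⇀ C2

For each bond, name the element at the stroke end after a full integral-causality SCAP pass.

b0 stroke→J1
b1 stroke→J1
b2 stroke→R1
b3 stroke→J1
b4 stroke→J1

β0 →J1  (Se1: effort source, stroke at far end)
β1 →J1  (source Se2 imposes e)
β3 →J1  (prefer integral on C1)
β4 →J1  (C2: C, integral causality)
β2 →R1  (closing 1-jn rule on J1)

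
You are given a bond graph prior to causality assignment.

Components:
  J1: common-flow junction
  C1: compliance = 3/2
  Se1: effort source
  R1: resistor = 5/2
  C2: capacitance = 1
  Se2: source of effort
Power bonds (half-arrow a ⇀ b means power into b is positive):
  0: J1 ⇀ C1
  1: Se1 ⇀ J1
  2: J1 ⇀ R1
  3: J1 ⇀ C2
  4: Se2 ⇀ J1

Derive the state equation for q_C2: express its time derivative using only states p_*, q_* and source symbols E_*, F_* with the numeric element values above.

b1 →J1  (Se1 fixes effort; stroke away)
b4 →J1  (Se2 (Se) sets effort on bond)
b0 →J1  (C1 integral (e out))
b3 →J1  (C2 integral (e out))
b2 →R1  (J1: last free bond brings flow in)

dq_C2/dt = 2*E_Se1/5 + 2*E_Se2/5 - 4*q_C1/15 - 2*q_C2/5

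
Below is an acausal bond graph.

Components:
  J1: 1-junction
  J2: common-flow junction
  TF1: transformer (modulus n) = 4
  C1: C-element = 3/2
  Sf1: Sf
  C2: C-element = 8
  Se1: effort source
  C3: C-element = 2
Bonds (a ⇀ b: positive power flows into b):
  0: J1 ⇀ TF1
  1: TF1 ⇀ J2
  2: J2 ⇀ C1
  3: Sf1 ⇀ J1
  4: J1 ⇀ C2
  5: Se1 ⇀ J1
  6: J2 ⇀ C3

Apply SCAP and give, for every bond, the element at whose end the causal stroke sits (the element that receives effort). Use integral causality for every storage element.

β3 →Sf1  (source Sf1 imposes f)
β5 →J1  (Se1 fixes effort; stroke away)
β0 →J1  (J1 flow already set via bond 3)
β4 →J1  (1-jn J1 has f-setter on 3)
β1 →TF1  (through TF1, causality passes straight; one stroke at TF1)
β2 →J2  (J2: bond 1 brought flow, rest push out)
β6 →J2  (J2: bond 1 brought flow, rest push out)

b0 →J1
b1 →TF1
b2 →J2
b3 →Sf1
b4 →J1
b5 →J1
b6 →J2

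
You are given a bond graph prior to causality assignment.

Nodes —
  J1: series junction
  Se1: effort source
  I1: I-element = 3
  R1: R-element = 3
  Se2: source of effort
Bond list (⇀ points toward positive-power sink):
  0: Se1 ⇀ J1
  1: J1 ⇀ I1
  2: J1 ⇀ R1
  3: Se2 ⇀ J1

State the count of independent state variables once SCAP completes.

bond 0 →J1  (Se1 fixes effort; stroke away)
bond 3 →J1  (Se2 fixes effort; stroke away)
bond 1 →I1  (I1 outputs flow p/I1)
bond 2 →J1  (1-jn J1 has f-setter on 1)

1  (I1 all integral)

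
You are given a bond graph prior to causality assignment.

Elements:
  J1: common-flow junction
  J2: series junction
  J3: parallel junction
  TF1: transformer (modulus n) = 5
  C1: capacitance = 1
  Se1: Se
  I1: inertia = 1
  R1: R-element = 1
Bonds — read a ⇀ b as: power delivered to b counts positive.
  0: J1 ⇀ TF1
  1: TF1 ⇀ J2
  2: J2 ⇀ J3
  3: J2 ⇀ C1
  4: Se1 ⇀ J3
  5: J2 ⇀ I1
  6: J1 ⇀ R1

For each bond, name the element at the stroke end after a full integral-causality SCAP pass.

b0 stroke at TF1
b1 stroke at J2
b2 stroke at J2
b3 stroke at J2
b4 stroke at J3
b5 stroke at I1
b6 stroke at J1

bond 4 stroke→J3  (Se1 fixes effort; stroke away)
bond 2 stroke→J2  (common-e at J3 fixed by 4)
bond 3 stroke→J2  (C1 integral (e out))
bond 5 stroke→I1  (I1 outputs flow p/I1)
bond 1 stroke→J2  (J2: bond 5 brought flow, rest push out)
bond 0 stroke→TF1  (TF1: transformer flips bond 1)
bond 6 stroke→J1  (J1: bond 0 brought flow, rest push out)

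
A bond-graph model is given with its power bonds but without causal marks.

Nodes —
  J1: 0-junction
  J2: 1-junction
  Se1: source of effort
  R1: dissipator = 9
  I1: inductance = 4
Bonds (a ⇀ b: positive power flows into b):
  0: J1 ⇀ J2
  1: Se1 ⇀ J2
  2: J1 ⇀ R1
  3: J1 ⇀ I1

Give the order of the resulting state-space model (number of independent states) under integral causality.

1  (I1 all integral)

bond 1 stroke at J2  (source Se1 imposes e)
bond 0 stroke at J1  (only one flow-in slot at J2)
bond 2 stroke at R1  (common-e at J1 fixed by 0)
bond 3 stroke at I1  (J1: bond 0 brought effort, rest push out)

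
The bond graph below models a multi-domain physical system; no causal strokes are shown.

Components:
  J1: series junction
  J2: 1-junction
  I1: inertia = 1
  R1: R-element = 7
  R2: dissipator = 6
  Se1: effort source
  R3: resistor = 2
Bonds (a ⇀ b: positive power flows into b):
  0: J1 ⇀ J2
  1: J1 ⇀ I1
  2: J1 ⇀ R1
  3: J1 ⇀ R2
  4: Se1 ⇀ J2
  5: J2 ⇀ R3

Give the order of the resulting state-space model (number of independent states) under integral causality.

1  (I1 all integral)

bond 4 stroke→J2  (Se1 fixes effort; stroke away)
bond 1 stroke→I1  (I1 outputs flow p/I1)
bond 0 stroke→J1  (J1: bond 1 brought flow, rest push out)
bond 2 stroke→J1  (1-jn J1 has f-setter on 1)
bond 3 stroke→J1  (common-f at J1 fixed by 1)
bond 5 stroke→J2  (J2: bond 0 brought flow, rest push out)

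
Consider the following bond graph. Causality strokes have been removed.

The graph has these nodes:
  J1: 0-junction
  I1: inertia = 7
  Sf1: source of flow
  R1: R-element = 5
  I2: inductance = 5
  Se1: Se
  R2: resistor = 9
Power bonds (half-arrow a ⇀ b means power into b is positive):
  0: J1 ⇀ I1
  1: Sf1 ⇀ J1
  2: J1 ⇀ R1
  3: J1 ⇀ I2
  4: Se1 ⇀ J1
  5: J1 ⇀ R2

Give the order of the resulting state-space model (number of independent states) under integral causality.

2  (I1, I2 all integral)

#1 →Sf1  (Sf1 fixes flow; stroke at Sf1)
#4 →J1  (Se1: effort source, stroke at far end)
#0 →I1  (J1 effort already set via bond 4)
#2 →R1  (J1 effort already set via bond 4)
#3 →I2  (common-e at J1 fixed by 4)
#5 →R2  (J1: bond 4 brought effort, rest push out)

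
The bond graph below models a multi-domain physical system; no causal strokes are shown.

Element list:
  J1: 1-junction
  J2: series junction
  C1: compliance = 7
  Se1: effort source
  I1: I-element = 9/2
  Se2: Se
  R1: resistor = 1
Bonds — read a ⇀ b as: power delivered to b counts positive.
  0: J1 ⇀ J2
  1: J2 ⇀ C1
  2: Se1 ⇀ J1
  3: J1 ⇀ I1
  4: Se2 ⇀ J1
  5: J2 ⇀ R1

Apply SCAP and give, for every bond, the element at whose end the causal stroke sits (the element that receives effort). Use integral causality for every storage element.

#0 →J1
#1 →J2
#2 →J1
#3 →I1
#4 →J1
#5 →J2

#2 →J1  (Se1 fixes effort; stroke away)
#4 →J1  (Se2: effort source, stroke at far end)
#1 →J2  (C1 outputs effort q/C1)
#3 →I1  (I1 integral (f out))
#0 →J1  (J1 flow already set via bond 3)
#5 →J2  (common-f at J2 fixed by 0)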